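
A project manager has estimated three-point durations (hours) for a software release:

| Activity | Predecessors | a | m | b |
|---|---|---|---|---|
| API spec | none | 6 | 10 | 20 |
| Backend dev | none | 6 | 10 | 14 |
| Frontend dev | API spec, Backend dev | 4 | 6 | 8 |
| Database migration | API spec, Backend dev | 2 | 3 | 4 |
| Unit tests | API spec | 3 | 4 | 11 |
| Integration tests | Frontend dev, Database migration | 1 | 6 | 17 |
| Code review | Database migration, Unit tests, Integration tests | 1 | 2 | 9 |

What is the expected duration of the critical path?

27 hours

te_API spec = (6 + 4·10 + 20)/6 = 66/6 = 11
te_Backend dev = (6 + 4·10 + 14)/6 = 60/6 = 10
te_Frontend dev = (4 + 4·6 + 8)/6 = 36/6 = 6
te_Database migration = (2 + 4·3 + 4)/6 = 18/6 = 3
te_Unit tests = (3 + 4·4 + 11)/6 = 30/6 = 5
te_Integration tests = (1 + 4·6 + 17)/6 = 42/6 = 7
te_Code review = (1 + 4·2 + 9)/6 = 18/6 = 3

Forward pass:
ES_API spec = 0; EF_API spec = 11
ES_Backend dev = 0; EF_Backend dev = 10
ES_Frontend dev = max(EF_API spec=11, EF_Backend dev=10) = 11; EF_Frontend dev = 11+6 = 17
ES_Database migration = max(EF_API spec=11, EF_Backend dev=10) = 11; EF_Database migration = 11+3 = 14
ES_Unit tests = 11; EF_Unit tests = 11+5 = 16
ES_Integration tests = max(EF_Frontend dev=17, EF_Database migration=14) = 17; EF_Integration tests = 17+7 = 24
ES_Code review = max(EF_Database migration=14, EF_Unit tests=16, EF_Integration tests=24) = 24; EF_Code review = 24+3 = 27
Expected project duration μ = 27 hours. Critical path: API spec → Frontend dev → Integration tests → Code review.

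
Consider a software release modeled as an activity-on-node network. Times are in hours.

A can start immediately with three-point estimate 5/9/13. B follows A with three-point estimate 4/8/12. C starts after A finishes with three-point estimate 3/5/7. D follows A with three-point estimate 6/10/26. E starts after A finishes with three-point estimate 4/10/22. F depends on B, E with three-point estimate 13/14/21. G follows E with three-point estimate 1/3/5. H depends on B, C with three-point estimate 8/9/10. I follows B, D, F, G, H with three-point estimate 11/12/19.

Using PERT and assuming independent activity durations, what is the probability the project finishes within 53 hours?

0.907

te_A = (5 + 4·9 + 13)/6 = 54/6 = 9; σ²_A = ((13−5)/6)² = 1.778
te_B = (4 + 4·8 + 12)/6 = 48/6 = 8; σ²_B = ((12−4)/6)² = 1.778
te_C = (3 + 4·5 + 7)/6 = 30/6 = 5; σ²_C = ((7−3)/6)² = 0.444
te_D = (6 + 4·10 + 26)/6 = 72/6 = 12; σ²_D = ((26−6)/6)² = 11.111
te_E = (4 + 4·10 + 22)/6 = 66/6 = 11; σ²_E = ((22−4)/6)² = 9.000
te_F = (13 + 4·14 + 21)/6 = 90/6 = 15; σ²_F = ((21−13)/6)² = 1.778
te_G = (1 + 4·3 + 5)/6 = 18/6 = 3; σ²_G = ((5−1)/6)² = 0.444
te_H = (8 + 4·9 + 10)/6 = 54/6 = 9; σ²_H = ((10−8)/6)² = 0.111
te_I = (11 + 4·12 + 19)/6 = 78/6 = 13; σ²_I = ((19−11)/6)² = 1.778

Forward pass:
ES_A = 0; EF_A = 9
ES_B = 9; EF_B = 9+8 = 17
ES_C = 9; EF_C = 9+5 = 14
ES_D = 9; EF_D = 9+12 = 21
ES_E = 9; EF_E = 9+11 = 20
ES_F = max(EF_B=17, EF_E=20) = 20; EF_F = 20+15 = 35
ES_G = 20; EF_G = 20+3 = 23
ES_H = max(EF_B=17, EF_C=14) = 17; EF_H = 17+9 = 26
ES_I = max(EF_B=17, EF_D=21, EF_F=35, EF_G=23, EF_H=26) = 35; EF_I = 35+13 = 48
Expected project duration μ = 48 hours. Critical path: A → E → F → I.

Variance along critical path = 1.778 + 9.000 + 1.778 + 1.778 = 14.333; σ = √14.333 = 3.786 hours.
Z = (53 − 48) / 3.786 = 1.321
P(T ≤ 53) = Φ(1.321) ≈ 0.907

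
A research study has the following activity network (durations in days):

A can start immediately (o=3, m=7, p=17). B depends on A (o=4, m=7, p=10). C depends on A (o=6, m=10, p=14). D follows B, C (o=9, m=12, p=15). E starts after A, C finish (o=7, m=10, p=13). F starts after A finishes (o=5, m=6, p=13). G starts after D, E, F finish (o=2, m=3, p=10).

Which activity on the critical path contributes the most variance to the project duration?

te_A = (3 + 4·7 + 17)/6 = 48/6 = 8; σ²_A = ((17−3)/6)² = 5.444
te_B = (4 + 4·7 + 10)/6 = 42/6 = 7; σ²_B = ((10−4)/6)² = 1.000
te_C = (6 + 4·10 + 14)/6 = 60/6 = 10; σ²_C = ((14−6)/6)² = 1.778
te_D = (9 + 4·12 + 15)/6 = 72/6 = 12; σ²_D = ((15−9)/6)² = 1.000
te_E = (7 + 4·10 + 13)/6 = 60/6 = 10; σ²_E = ((13−7)/6)² = 1.000
te_F = (5 + 4·6 + 13)/6 = 42/6 = 7; σ²_F = ((13−5)/6)² = 1.778
te_G = (2 + 4·3 + 10)/6 = 24/6 = 4; σ²_G = ((10−2)/6)² = 1.778

Forward pass:
ES_A = 0; EF_A = 8
ES_B = 8; EF_B = 8+7 = 15
ES_C = 8; EF_C = 8+10 = 18
ES_D = max(EF_B=15, EF_C=18) = 18; EF_D = 18+12 = 30
ES_E = max(EF_A=8, EF_C=18) = 18; EF_E = 18+10 = 28
ES_F = 8; EF_F = 8+7 = 15
ES_G = max(EF_D=30, EF_E=28, EF_F=15) = 30; EF_G = 30+4 = 34
Expected project duration μ = 34 days. Critical path: A → C → D → G.

Variances on critical path: σ²_A=5.444, σ²_C=1.778, σ²_D=1.000, σ²_G=1.778.
Largest is σ²_A = 5.444.

A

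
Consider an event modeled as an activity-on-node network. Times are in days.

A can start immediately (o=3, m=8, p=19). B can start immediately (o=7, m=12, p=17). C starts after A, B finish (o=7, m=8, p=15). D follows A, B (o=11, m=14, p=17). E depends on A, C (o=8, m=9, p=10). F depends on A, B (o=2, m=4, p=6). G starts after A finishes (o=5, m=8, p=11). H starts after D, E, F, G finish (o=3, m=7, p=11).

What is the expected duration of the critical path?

te_A = (3 + 4·8 + 19)/6 = 54/6 = 9
te_B = (7 + 4·12 + 17)/6 = 72/6 = 12
te_C = (7 + 4·8 + 15)/6 = 54/6 = 9
te_D = (11 + 4·14 + 17)/6 = 84/6 = 14
te_E = (8 + 4·9 + 10)/6 = 54/6 = 9
te_F = (2 + 4·4 + 6)/6 = 24/6 = 4
te_G = (5 + 4·8 + 11)/6 = 48/6 = 8
te_H = (3 + 4·7 + 11)/6 = 42/6 = 7

Forward pass:
ES_A = 0; EF_A = 9
ES_B = 0; EF_B = 12
ES_C = max(EF_A=9, EF_B=12) = 12; EF_C = 12+9 = 21
ES_D = max(EF_A=9, EF_B=12) = 12; EF_D = 12+14 = 26
ES_E = max(EF_A=9, EF_C=21) = 21; EF_E = 21+9 = 30
ES_F = max(EF_A=9, EF_B=12) = 12; EF_F = 12+4 = 16
ES_G = 9; EF_G = 9+8 = 17
ES_H = max(EF_D=26, EF_E=30, EF_F=16, EF_G=17) = 30; EF_H = 30+7 = 37
Expected project duration μ = 37 days. Critical path: B → C → E → H.

37 days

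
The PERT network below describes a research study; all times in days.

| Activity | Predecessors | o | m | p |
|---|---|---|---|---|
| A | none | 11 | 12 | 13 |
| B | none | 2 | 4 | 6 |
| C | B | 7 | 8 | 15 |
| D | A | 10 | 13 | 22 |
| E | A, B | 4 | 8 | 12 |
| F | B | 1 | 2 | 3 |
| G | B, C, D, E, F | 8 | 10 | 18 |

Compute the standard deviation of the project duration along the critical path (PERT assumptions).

2.62 days

te_A = (11 + 4·12 + 13)/6 = 72/6 = 12; σ²_A = ((13−11)/6)² = 0.111
te_B = (2 + 4·4 + 6)/6 = 24/6 = 4; σ²_B = ((6−2)/6)² = 0.444
te_C = (7 + 4·8 + 15)/6 = 54/6 = 9; σ²_C = ((15−7)/6)² = 1.778
te_D = (10 + 4·13 + 22)/6 = 84/6 = 14; σ²_D = ((22−10)/6)² = 4.000
te_E = (4 + 4·8 + 12)/6 = 48/6 = 8; σ²_E = ((12−4)/6)² = 1.778
te_F = (1 + 4·2 + 3)/6 = 12/6 = 2; σ²_F = ((3−1)/6)² = 0.111
te_G = (8 + 4·10 + 18)/6 = 66/6 = 11; σ²_G = ((18−8)/6)² = 2.778

Forward pass:
ES_A = 0; EF_A = 12
ES_B = 0; EF_B = 4
ES_C = 4; EF_C = 4+9 = 13
ES_D = 12; EF_D = 12+14 = 26
ES_E = max(EF_A=12, EF_B=4) = 12; EF_E = 12+8 = 20
ES_F = 4; EF_F = 4+2 = 6
ES_G = max(EF_B=4, EF_C=13, EF_D=26, EF_E=20, EF_F=6) = 26; EF_G = 26+11 = 37
Expected project duration μ = 37 days. Critical path: A → D → G.

Variance along critical path = 0.111 + 4.000 + 2.778 = 6.889
σ = √6.889 = 2.625 days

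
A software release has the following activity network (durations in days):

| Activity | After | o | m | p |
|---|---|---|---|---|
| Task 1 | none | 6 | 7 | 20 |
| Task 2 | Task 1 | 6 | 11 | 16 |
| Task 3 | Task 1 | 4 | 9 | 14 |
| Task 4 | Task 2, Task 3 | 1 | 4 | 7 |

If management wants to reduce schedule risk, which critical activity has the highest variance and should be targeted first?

te_Task 1 = (6 + 4·7 + 20)/6 = 54/6 = 9; σ²_Task 1 = ((20−6)/6)² = 5.444
te_Task 2 = (6 + 4·11 + 16)/6 = 66/6 = 11; σ²_Task 2 = ((16−6)/6)² = 2.778
te_Task 3 = (4 + 4·9 + 14)/6 = 54/6 = 9; σ²_Task 3 = ((14−4)/6)² = 2.778
te_Task 4 = (1 + 4·4 + 7)/6 = 24/6 = 4; σ²_Task 4 = ((7−1)/6)² = 1.000

Forward pass:
ES_Task 1 = 0; EF_Task 1 = 9
ES_Task 2 = 9; EF_Task 2 = 9+11 = 20
ES_Task 3 = 9; EF_Task 3 = 9+9 = 18
ES_Task 4 = max(EF_Task 2=20, EF_Task 3=18) = 20; EF_Task 4 = 20+4 = 24
Expected project duration μ = 24 days. Critical path: Task 1 → Task 2 → Task 4.

Variances on critical path: σ²_Task 1=5.444, σ²_Task 2=2.778, σ²_Task 4=1.000.
Largest is σ²_Task 1 = 5.444.

Task 1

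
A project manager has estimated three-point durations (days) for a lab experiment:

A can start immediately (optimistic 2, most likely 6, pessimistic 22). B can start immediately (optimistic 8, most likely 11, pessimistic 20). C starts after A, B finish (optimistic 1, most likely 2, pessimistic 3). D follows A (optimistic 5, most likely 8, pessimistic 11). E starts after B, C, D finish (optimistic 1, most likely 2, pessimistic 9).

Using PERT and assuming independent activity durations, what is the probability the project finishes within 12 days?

te_A = (2 + 4·6 + 22)/6 = 48/6 = 8; σ²_A = ((22−2)/6)² = 11.111
te_B = (8 + 4·11 + 20)/6 = 72/6 = 12; σ²_B = ((20−8)/6)² = 4.000
te_C = (1 + 4·2 + 3)/6 = 12/6 = 2; σ²_C = ((3−1)/6)² = 0.111
te_D = (5 + 4·8 + 11)/6 = 48/6 = 8; σ²_D = ((11−5)/6)² = 1.000
te_E = (1 + 4·2 + 9)/6 = 18/6 = 3; σ²_E = ((9−1)/6)² = 1.778

Forward pass:
ES_A = 0; EF_A = 8
ES_B = 0; EF_B = 12
ES_C = max(EF_A=8, EF_B=12) = 12; EF_C = 12+2 = 14
ES_D = 8; EF_D = 8+8 = 16
ES_E = max(EF_B=12, EF_C=14, EF_D=16) = 16; EF_E = 16+3 = 19
Expected project duration μ = 19 days. Critical path: A → D → E.

Variance along critical path = 11.111 + 1.000 + 1.778 = 13.889; σ = √13.889 = 3.727 days.
Z = (12 − 19) / 3.727 = -1.878
P(T ≤ 12) = Φ(-1.878) ≈ 0.030

0.030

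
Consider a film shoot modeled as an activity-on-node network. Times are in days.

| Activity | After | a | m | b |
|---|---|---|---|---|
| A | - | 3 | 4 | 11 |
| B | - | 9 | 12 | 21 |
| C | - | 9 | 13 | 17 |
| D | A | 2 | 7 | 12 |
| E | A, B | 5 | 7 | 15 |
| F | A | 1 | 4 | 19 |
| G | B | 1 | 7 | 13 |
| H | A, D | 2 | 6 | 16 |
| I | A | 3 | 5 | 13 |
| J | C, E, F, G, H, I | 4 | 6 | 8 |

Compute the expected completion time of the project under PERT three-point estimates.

te_A = (3 + 4·4 + 11)/6 = 30/6 = 5
te_B = (9 + 4·12 + 21)/6 = 78/6 = 13
te_C = (9 + 4·13 + 17)/6 = 78/6 = 13
te_D = (2 + 4·7 + 12)/6 = 42/6 = 7
te_E = (5 + 4·7 + 15)/6 = 48/6 = 8
te_F = (1 + 4·4 + 19)/6 = 36/6 = 6
te_G = (1 + 4·7 + 13)/6 = 42/6 = 7
te_H = (2 + 4·6 + 16)/6 = 42/6 = 7
te_I = (3 + 4·5 + 13)/6 = 36/6 = 6
te_J = (4 + 4·6 + 8)/6 = 36/6 = 6

Forward pass:
ES_A = 0; EF_A = 5
ES_B = 0; EF_B = 13
ES_C = 0; EF_C = 13
ES_D = 5; EF_D = 5+7 = 12
ES_E = max(EF_A=5, EF_B=13) = 13; EF_E = 13+8 = 21
ES_F = 5; EF_F = 5+6 = 11
ES_G = 13; EF_G = 13+7 = 20
ES_H = max(EF_A=5, EF_D=12) = 12; EF_H = 12+7 = 19
ES_I = 5; EF_I = 5+6 = 11
ES_J = max(EF_C=13, EF_E=21, EF_F=11, EF_G=20, EF_H=19, EF_I=11) = 21; EF_J = 21+6 = 27
Expected project duration μ = 27 days. Critical path: B → E → J.

27 days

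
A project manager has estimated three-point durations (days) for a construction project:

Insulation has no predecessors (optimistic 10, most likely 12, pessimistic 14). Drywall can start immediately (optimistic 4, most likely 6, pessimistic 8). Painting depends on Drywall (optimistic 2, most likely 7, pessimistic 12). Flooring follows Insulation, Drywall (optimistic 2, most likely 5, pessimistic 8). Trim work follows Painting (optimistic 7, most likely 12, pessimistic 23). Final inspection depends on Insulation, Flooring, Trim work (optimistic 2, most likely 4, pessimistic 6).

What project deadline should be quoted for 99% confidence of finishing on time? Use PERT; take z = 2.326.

37.6 days

te_Insulation = (10 + 4·12 + 14)/6 = 72/6 = 12; σ²_Insulation = ((14−10)/6)² = 0.444
te_Drywall = (4 + 4·6 + 8)/6 = 36/6 = 6; σ²_Drywall = ((8−4)/6)² = 0.444
te_Painting = (2 + 4·7 + 12)/6 = 42/6 = 7; σ²_Painting = ((12−2)/6)² = 2.778
te_Flooring = (2 + 4·5 + 8)/6 = 30/6 = 5; σ²_Flooring = ((8−2)/6)² = 1.000
te_Trim work = (7 + 4·12 + 23)/6 = 78/6 = 13; σ²_Trim work = ((23−7)/6)² = 7.111
te_Final inspection = (2 + 4·4 + 6)/6 = 24/6 = 4; σ²_Final inspection = ((6−2)/6)² = 0.444

Forward pass:
ES_Insulation = 0; EF_Insulation = 12
ES_Drywall = 0; EF_Drywall = 6
ES_Painting = 6; EF_Painting = 6+7 = 13
ES_Flooring = max(EF_Insulation=12, EF_Drywall=6) = 12; EF_Flooring = 12+5 = 17
ES_Trim work = 13; EF_Trim work = 13+13 = 26
ES_Final inspection = max(EF_Insulation=12, EF_Flooring=17, EF_Trim work=26) = 26; EF_Final inspection = 26+4 = 30
Expected project duration μ = 30 days. Critical path: Drywall → Painting → Trim work → Final inspection.

Variance along critical path = 0.444 + 2.778 + 7.111 + 0.444 = 10.778; σ = 3.283 days.
D = μ + z·σ = 30 + 2.326·3.283 = 37.6 days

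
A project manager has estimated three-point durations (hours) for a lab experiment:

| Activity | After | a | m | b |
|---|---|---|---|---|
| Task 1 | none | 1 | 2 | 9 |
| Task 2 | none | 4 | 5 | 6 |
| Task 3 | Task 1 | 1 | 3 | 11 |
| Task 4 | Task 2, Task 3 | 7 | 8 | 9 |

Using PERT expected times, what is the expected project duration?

te_Task 1 = (1 + 4·2 + 9)/6 = 18/6 = 3
te_Task 2 = (4 + 4·5 + 6)/6 = 30/6 = 5
te_Task 3 = (1 + 4·3 + 11)/6 = 24/6 = 4
te_Task 4 = (7 + 4·8 + 9)/6 = 48/6 = 8

Forward pass:
ES_Task 1 = 0; EF_Task 1 = 3
ES_Task 2 = 0; EF_Task 2 = 5
ES_Task 3 = 3; EF_Task 3 = 3+4 = 7
ES_Task 4 = max(EF_Task 2=5, EF_Task 3=7) = 7; EF_Task 4 = 7+8 = 15
Expected project duration μ = 15 hours. Critical path: Task 1 → Task 3 → Task 4.

15 hours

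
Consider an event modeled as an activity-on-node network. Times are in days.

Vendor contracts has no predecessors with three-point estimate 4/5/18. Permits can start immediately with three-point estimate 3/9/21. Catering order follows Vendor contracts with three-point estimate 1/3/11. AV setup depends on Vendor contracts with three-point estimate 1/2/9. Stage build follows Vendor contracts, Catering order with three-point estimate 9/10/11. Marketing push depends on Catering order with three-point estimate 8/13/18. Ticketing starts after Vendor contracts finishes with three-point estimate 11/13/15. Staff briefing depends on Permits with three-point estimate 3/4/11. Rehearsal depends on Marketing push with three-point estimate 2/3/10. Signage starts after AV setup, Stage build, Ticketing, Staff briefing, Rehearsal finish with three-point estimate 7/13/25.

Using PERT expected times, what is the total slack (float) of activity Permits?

13 days

te_Vendor contracts = (4 + 4·5 + 18)/6 = 42/6 = 7
te_Permits = (3 + 4·9 + 21)/6 = 60/6 = 10
te_Catering order = (1 + 4·3 + 11)/6 = 24/6 = 4
te_AV setup = (1 + 4·2 + 9)/6 = 18/6 = 3
te_Stage build = (9 + 4·10 + 11)/6 = 60/6 = 10
te_Marketing push = (8 + 4·13 + 18)/6 = 78/6 = 13
te_Ticketing = (11 + 4·13 + 15)/6 = 78/6 = 13
te_Staff briefing = (3 + 4·4 + 11)/6 = 30/6 = 5
te_Rehearsal = (2 + 4·3 + 10)/6 = 24/6 = 4
te_Signage = (7 + 4·13 + 25)/6 = 84/6 = 14

Forward pass:
ES_Vendor contracts = 0; EF_Vendor contracts = 7
ES_Permits = 0; EF_Permits = 10
ES_Catering order = 7; EF_Catering order = 7+4 = 11
ES_AV setup = 7; EF_AV setup = 7+3 = 10
ES_Stage build = max(EF_Vendor contracts=7, EF_Catering order=11) = 11; EF_Stage build = 11+10 = 21
ES_Marketing push = 11; EF_Marketing push = 11+13 = 24
ES_Ticketing = 7; EF_Ticketing = 7+13 = 20
ES_Staff briefing = 10; EF_Staff briefing = 10+5 = 15
ES_Rehearsal = 24; EF_Rehearsal = 24+4 = 28
ES_Signage = max(EF_AV setup=10, EF_Stage build=21, EF_Ticketing=20, EF_Staff briefing=15, EF_Rehearsal=28) = 28; EF_Signage = 28+14 = 42
Expected project duration μ = 42 days. Critical path: Vendor contracts → Catering order → Marketing push → Rehearsal → Signage.

Backward pass:
LF_Signage = 42; LS_Signage = 42−14 = 28
LF_Rehearsal = LS_Signage = 28; LS_Rehearsal = 28−4 = 24
LF_Staff briefing = LS_Signage = 28; LS_Staff briefing = 28−5 = 23
LF_Ticketing = LS_Signage = 28; LS_Ticketing = 28−13 = 15
LF_Marketing push = LS_Rehearsal = 24; LS_Marketing push = 24−13 = 11
LF_Stage build = LS_Signage = 28; LS_Stage build = 28−10 = 18
LF_AV setup = LS_Signage = 28; LS_AV setup = 28−3 = 25
LF_Catering order = min(LS_Stage build=18, LS_Marketing push=11) = 11; LS_Catering order = 11−4 = 7
LF_Permits = LS_Staff briefing = 23; LS_Permits = 23−10 = 13
LF_Vendor contracts = min(LS_Catering order=7, LS_AV setup=25, LS_Stage build=18, LS_Ticketing=15) = 7; LS_Vendor contracts = 7−7 = 0
Slack_Permits = LS_Permits − ES_Permits = 13 − 0 = 13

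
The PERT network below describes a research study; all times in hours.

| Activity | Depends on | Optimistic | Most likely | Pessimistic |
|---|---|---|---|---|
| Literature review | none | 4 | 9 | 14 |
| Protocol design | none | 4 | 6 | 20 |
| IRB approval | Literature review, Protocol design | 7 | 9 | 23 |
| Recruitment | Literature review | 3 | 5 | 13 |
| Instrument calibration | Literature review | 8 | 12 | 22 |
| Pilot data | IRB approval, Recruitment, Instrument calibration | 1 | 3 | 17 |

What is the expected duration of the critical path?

te_Literature review = (4 + 4·9 + 14)/6 = 54/6 = 9
te_Protocol design = (4 + 4·6 + 20)/6 = 48/6 = 8
te_IRB approval = (7 + 4·9 + 23)/6 = 66/6 = 11
te_Recruitment = (3 + 4·5 + 13)/6 = 36/6 = 6
te_Instrument calibration = (8 + 4·12 + 22)/6 = 78/6 = 13
te_Pilot data = (1 + 4·3 + 17)/6 = 30/6 = 5

Forward pass:
ES_Literature review = 0; EF_Literature review = 9
ES_Protocol design = 0; EF_Protocol design = 8
ES_IRB approval = max(EF_Literature review=9, EF_Protocol design=8) = 9; EF_IRB approval = 9+11 = 20
ES_Recruitment = 9; EF_Recruitment = 9+6 = 15
ES_Instrument calibration = 9; EF_Instrument calibration = 9+13 = 22
ES_Pilot data = max(EF_IRB approval=20, EF_Recruitment=15, EF_Instrument calibration=22) = 22; EF_Pilot data = 22+5 = 27
Expected project duration μ = 27 hours. Critical path: Literature review → Instrument calibration → Pilot data.

27 hours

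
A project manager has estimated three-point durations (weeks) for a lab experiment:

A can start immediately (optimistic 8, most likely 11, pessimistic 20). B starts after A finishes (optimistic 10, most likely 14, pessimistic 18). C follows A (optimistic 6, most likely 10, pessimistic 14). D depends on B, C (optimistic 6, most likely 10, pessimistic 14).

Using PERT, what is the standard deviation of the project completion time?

te_A = (8 + 4·11 + 20)/6 = 72/6 = 12; σ²_A = ((20−8)/6)² = 4.000
te_B = (10 + 4·14 + 18)/6 = 84/6 = 14; σ²_B = ((18−10)/6)² = 1.778
te_C = (6 + 4·10 + 14)/6 = 60/6 = 10; σ²_C = ((14−6)/6)² = 1.778
te_D = (6 + 4·10 + 14)/6 = 60/6 = 10; σ²_D = ((14−6)/6)² = 1.778

Forward pass:
ES_A = 0; EF_A = 12
ES_B = 12; EF_B = 12+14 = 26
ES_C = 12; EF_C = 12+10 = 22
ES_D = max(EF_B=26, EF_C=22) = 26; EF_D = 26+10 = 36
Expected project duration μ = 36 weeks. Critical path: A → B → D.

Variance along critical path = 4.000 + 1.778 + 1.778 = 7.556
σ = √7.556 = 2.749 weeks

2.75 weeks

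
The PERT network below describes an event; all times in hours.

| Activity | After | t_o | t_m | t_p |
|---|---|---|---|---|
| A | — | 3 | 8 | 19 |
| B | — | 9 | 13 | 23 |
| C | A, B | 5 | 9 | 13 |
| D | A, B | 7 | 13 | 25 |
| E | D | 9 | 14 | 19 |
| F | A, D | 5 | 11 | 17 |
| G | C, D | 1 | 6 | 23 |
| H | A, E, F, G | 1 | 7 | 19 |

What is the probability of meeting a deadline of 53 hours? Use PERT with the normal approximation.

0.721

te_A = (3 + 4·8 + 19)/6 = 54/6 = 9; σ²_A = ((19−3)/6)² = 7.111
te_B = (9 + 4·13 + 23)/6 = 84/6 = 14; σ²_B = ((23−9)/6)² = 5.444
te_C = (5 + 4·9 + 13)/6 = 54/6 = 9; σ²_C = ((13−5)/6)² = 1.778
te_D = (7 + 4·13 + 25)/6 = 84/6 = 14; σ²_D = ((25−7)/6)² = 9.000
te_E = (9 + 4·14 + 19)/6 = 84/6 = 14; σ²_E = ((19−9)/6)² = 2.778
te_F = (5 + 4·11 + 17)/6 = 66/6 = 11; σ²_F = ((17−5)/6)² = 4.000
te_G = (1 + 4·6 + 23)/6 = 48/6 = 8; σ²_G = ((23−1)/6)² = 13.444
te_H = (1 + 4·7 + 19)/6 = 48/6 = 8; σ²_H = ((19−1)/6)² = 9.000

Forward pass:
ES_A = 0; EF_A = 9
ES_B = 0; EF_B = 14
ES_C = max(EF_A=9, EF_B=14) = 14; EF_C = 14+9 = 23
ES_D = max(EF_A=9, EF_B=14) = 14; EF_D = 14+14 = 28
ES_E = 28; EF_E = 28+14 = 42
ES_F = max(EF_A=9, EF_D=28) = 28; EF_F = 28+11 = 39
ES_G = max(EF_C=23, EF_D=28) = 28; EF_G = 28+8 = 36
ES_H = max(EF_A=9, EF_E=42, EF_F=39, EF_G=36) = 42; EF_H = 42+8 = 50
Expected project duration μ = 50 hours. Critical path: B → D → E → H.

Variance along critical path = 5.444 + 9.000 + 2.778 + 9.000 = 26.222; σ = √26.222 = 5.121 hours.
Z = (53 − 50) / 5.121 = 0.586
P(T ≤ 53) = Φ(0.586) ≈ 0.721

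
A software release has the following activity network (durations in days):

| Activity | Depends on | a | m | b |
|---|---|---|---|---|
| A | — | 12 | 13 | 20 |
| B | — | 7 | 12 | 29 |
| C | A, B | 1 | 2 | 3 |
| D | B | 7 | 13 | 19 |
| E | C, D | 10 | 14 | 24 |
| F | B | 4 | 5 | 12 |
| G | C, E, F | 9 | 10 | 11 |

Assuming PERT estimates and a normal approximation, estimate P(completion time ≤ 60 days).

te_A = (12 + 4·13 + 20)/6 = 84/6 = 14; σ²_A = ((20−12)/6)² = 1.778
te_B = (7 + 4·12 + 29)/6 = 84/6 = 14; σ²_B = ((29−7)/6)² = 13.444
te_C = (1 + 4·2 + 3)/6 = 12/6 = 2; σ²_C = ((3−1)/6)² = 0.111
te_D = (7 + 4·13 + 19)/6 = 78/6 = 13; σ²_D = ((19−7)/6)² = 4.000
te_E = (10 + 4·14 + 24)/6 = 90/6 = 15; σ²_E = ((24−10)/6)² = 5.444
te_F = (4 + 4·5 + 12)/6 = 36/6 = 6; σ²_F = ((12−4)/6)² = 1.778
te_G = (9 + 4·10 + 11)/6 = 60/6 = 10; σ²_G = ((11−9)/6)² = 0.111

Forward pass:
ES_A = 0; EF_A = 14
ES_B = 0; EF_B = 14
ES_C = max(EF_A=14, EF_B=14) = 14; EF_C = 14+2 = 16
ES_D = 14; EF_D = 14+13 = 27
ES_E = max(EF_C=16, EF_D=27) = 27; EF_E = 27+15 = 42
ES_F = 14; EF_F = 14+6 = 20
ES_G = max(EF_C=16, EF_E=42, EF_F=20) = 42; EF_G = 42+10 = 52
Expected project duration μ = 52 days. Critical path: B → D → E → G.

Variance along critical path = 13.444 + 4.000 + 5.444 + 0.111 = 23.000; σ = √23.000 = 4.796 days.
Z = (60 − 52) / 4.796 = 1.668
P(T ≤ 60) = Φ(1.668) ≈ 0.952

0.952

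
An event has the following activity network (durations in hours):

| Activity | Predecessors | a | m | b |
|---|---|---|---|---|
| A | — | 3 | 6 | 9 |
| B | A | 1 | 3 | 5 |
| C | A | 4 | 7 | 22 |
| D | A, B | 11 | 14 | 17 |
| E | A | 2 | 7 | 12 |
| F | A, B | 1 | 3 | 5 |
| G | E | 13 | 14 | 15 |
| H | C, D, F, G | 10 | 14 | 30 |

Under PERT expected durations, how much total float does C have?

te_A = (3 + 4·6 + 9)/6 = 36/6 = 6
te_B = (1 + 4·3 + 5)/6 = 18/6 = 3
te_C = (4 + 4·7 + 22)/6 = 54/6 = 9
te_D = (11 + 4·14 + 17)/6 = 84/6 = 14
te_E = (2 + 4·7 + 12)/6 = 42/6 = 7
te_F = (1 + 4·3 + 5)/6 = 18/6 = 3
te_G = (13 + 4·14 + 15)/6 = 84/6 = 14
te_H = (10 + 4·14 + 30)/6 = 96/6 = 16

Forward pass:
ES_A = 0; EF_A = 6
ES_B = 6; EF_B = 6+3 = 9
ES_C = 6; EF_C = 6+9 = 15
ES_D = max(EF_A=6, EF_B=9) = 9; EF_D = 9+14 = 23
ES_E = 6; EF_E = 6+7 = 13
ES_F = max(EF_A=6, EF_B=9) = 9; EF_F = 9+3 = 12
ES_G = 13; EF_G = 13+14 = 27
ES_H = max(EF_C=15, EF_D=23, EF_F=12, EF_G=27) = 27; EF_H = 27+16 = 43
Expected project duration μ = 43 hours. Critical path: A → E → G → H.

Backward pass:
LF_H = 43; LS_H = 43−16 = 27
LF_G = LS_H = 27; LS_G = 27−14 = 13
LF_F = LS_H = 27; LS_F = 27−3 = 24
LF_E = LS_G = 13; LS_E = 13−7 = 6
LF_D = LS_H = 27; LS_D = 27−14 = 13
LF_C = LS_H = 27; LS_C = 27−9 = 18
LF_B = min(LS_D=13, LS_F=24) = 13; LS_B = 13−3 = 10
LF_A = min(LS_B=10, LS_C=18, LS_D=13, LS_E=6, LS_F=24) = 6; LS_A = 6−6 = 0
Slack_C = LS_C − ES_C = 18 − 6 = 12

12 hours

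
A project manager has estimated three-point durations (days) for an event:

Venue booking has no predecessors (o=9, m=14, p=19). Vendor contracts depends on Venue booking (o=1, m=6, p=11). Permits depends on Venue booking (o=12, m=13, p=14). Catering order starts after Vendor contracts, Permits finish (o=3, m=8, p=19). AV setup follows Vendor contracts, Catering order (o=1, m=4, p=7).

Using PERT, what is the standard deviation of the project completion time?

te_Venue booking = (9 + 4·14 + 19)/6 = 84/6 = 14; σ²_Venue booking = ((19−9)/6)² = 2.778
te_Vendor contracts = (1 + 4·6 + 11)/6 = 36/6 = 6; σ²_Vendor contracts = ((11−1)/6)² = 2.778
te_Permits = (12 + 4·13 + 14)/6 = 78/6 = 13; σ²_Permits = ((14−12)/6)² = 0.111
te_Catering order = (3 + 4·8 + 19)/6 = 54/6 = 9; σ²_Catering order = ((19−3)/6)² = 7.111
te_AV setup = (1 + 4·4 + 7)/6 = 24/6 = 4; σ²_AV setup = ((7−1)/6)² = 1.000

Forward pass:
ES_Venue booking = 0; EF_Venue booking = 14
ES_Vendor contracts = 14; EF_Vendor contracts = 14+6 = 20
ES_Permits = 14; EF_Permits = 14+13 = 27
ES_Catering order = max(EF_Vendor contracts=20, EF_Permits=27) = 27; EF_Catering order = 27+9 = 36
ES_AV setup = max(EF_Vendor contracts=20, EF_Catering order=36) = 36; EF_AV setup = 36+4 = 40
Expected project duration μ = 40 days. Critical path: Venue booking → Permits → Catering order → AV setup.

Variance along critical path = 2.778 + 0.111 + 7.111 + 1.000 = 11.000
σ = √11.000 = 3.317 days

3.32 days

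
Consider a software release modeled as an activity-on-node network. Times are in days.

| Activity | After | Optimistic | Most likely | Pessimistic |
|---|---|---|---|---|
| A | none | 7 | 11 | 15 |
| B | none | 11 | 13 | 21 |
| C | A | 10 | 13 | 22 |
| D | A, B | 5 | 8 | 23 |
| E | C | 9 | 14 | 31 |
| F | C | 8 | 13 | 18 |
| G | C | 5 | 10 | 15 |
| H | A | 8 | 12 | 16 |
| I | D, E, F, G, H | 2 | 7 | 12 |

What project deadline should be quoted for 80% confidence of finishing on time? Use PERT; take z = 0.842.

51.9 days

te_A = (7 + 4·11 + 15)/6 = 66/6 = 11; σ²_A = ((15−7)/6)² = 1.778
te_B = (11 + 4·13 + 21)/6 = 84/6 = 14; σ²_B = ((21−11)/6)² = 2.778
te_C = (10 + 4·13 + 22)/6 = 84/6 = 14; σ²_C = ((22−10)/6)² = 4.000
te_D = (5 + 4·8 + 23)/6 = 60/6 = 10; σ²_D = ((23−5)/6)² = 9.000
te_E = (9 + 4·14 + 31)/6 = 96/6 = 16; σ²_E = ((31−9)/6)² = 13.444
te_F = (8 + 4·13 + 18)/6 = 78/6 = 13; σ²_F = ((18−8)/6)² = 2.778
te_G = (5 + 4·10 + 15)/6 = 60/6 = 10; σ²_G = ((15−5)/6)² = 2.778
te_H = (8 + 4·12 + 16)/6 = 72/6 = 12; σ²_H = ((16−8)/6)² = 1.778
te_I = (2 + 4·7 + 12)/6 = 42/6 = 7; σ²_I = ((12−2)/6)² = 2.778

Forward pass:
ES_A = 0; EF_A = 11
ES_B = 0; EF_B = 14
ES_C = 11; EF_C = 11+14 = 25
ES_D = max(EF_A=11, EF_B=14) = 14; EF_D = 14+10 = 24
ES_E = 25; EF_E = 25+16 = 41
ES_F = 25; EF_F = 25+13 = 38
ES_G = 25; EF_G = 25+10 = 35
ES_H = 11; EF_H = 11+12 = 23
ES_I = max(EF_D=24, EF_E=41, EF_F=38, EF_G=35, EF_H=23) = 41; EF_I = 41+7 = 48
Expected project duration μ = 48 days. Critical path: A → C → E → I.

Variance along critical path = 1.778 + 4.000 + 13.444 + 2.778 = 22.000; σ = 4.690 days.
D = μ + z·σ = 48 + 0.842·4.690 = 51.9 days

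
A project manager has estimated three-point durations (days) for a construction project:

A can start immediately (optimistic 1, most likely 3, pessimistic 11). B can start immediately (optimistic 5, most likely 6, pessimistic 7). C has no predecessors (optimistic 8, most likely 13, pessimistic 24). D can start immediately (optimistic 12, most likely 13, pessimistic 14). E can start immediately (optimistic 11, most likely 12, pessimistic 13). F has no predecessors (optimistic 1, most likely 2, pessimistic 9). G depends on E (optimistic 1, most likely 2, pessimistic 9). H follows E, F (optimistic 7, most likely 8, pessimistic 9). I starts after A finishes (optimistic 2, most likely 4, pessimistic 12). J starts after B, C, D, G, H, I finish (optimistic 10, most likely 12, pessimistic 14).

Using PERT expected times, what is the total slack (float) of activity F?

te_A = (1 + 4·3 + 11)/6 = 24/6 = 4
te_B = (5 + 4·6 + 7)/6 = 36/6 = 6
te_C = (8 + 4·13 + 24)/6 = 84/6 = 14
te_D = (12 + 4·13 + 14)/6 = 78/6 = 13
te_E = (11 + 4·12 + 13)/6 = 72/6 = 12
te_F = (1 + 4·2 + 9)/6 = 18/6 = 3
te_G = (1 + 4·2 + 9)/6 = 18/6 = 3
te_H = (7 + 4·8 + 9)/6 = 48/6 = 8
te_I = (2 + 4·4 + 12)/6 = 30/6 = 5
te_J = (10 + 4·12 + 14)/6 = 72/6 = 12

Forward pass:
ES_A = 0; EF_A = 4
ES_B = 0; EF_B = 6
ES_C = 0; EF_C = 14
ES_D = 0; EF_D = 13
ES_E = 0; EF_E = 12
ES_F = 0; EF_F = 3
ES_G = 12; EF_G = 12+3 = 15
ES_H = max(EF_E=12, EF_F=3) = 12; EF_H = 12+8 = 20
ES_I = 4; EF_I = 4+5 = 9
ES_J = max(EF_B=6, EF_C=14, EF_D=13, EF_G=15, EF_H=20, EF_I=9) = 20; EF_J = 20+12 = 32
Expected project duration μ = 32 days. Critical path: E → H → J.

Backward pass:
LF_J = 32; LS_J = 32−12 = 20
LF_I = LS_J = 20; LS_I = 20−5 = 15
LF_H = LS_J = 20; LS_H = 20−8 = 12
LF_G = LS_J = 20; LS_G = 20−3 = 17
LF_F = LS_H = 12; LS_F = 12−3 = 9
LF_E = min(LS_G=17, LS_H=12) = 12; LS_E = 12−12 = 0
LF_D = LS_J = 20; LS_D = 20−13 = 7
LF_C = LS_J = 20; LS_C = 20−14 = 6
LF_B = LS_J = 20; LS_B = 20−6 = 14
LF_A = LS_I = 15; LS_A = 15−4 = 11
Slack_F = LS_F − ES_F = 9 − 0 = 9

9 days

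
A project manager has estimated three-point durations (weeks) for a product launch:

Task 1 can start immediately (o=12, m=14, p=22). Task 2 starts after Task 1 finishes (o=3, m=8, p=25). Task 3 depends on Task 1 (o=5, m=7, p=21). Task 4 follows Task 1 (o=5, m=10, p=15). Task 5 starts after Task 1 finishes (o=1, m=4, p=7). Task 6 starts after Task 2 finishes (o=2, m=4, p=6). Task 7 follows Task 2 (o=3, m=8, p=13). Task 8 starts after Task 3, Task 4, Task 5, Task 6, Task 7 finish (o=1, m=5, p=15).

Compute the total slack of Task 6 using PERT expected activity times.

te_Task 1 = (12 + 4·14 + 22)/6 = 90/6 = 15
te_Task 2 = (3 + 4·8 + 25)/6 = 60/6 = 10
te_Task 3 = (5 + 4·7 + 21)/6 = 54/6 = 9
te_Task 4 = (5 + 4·10 + 15)/6 = 60/6 = 10
te_Task 5 = (1 + 4·4 + 7)/6 = 24/6 = 4
te_Task 6 = (2 + 4·4 + 6)/6 = 24/6 = 4
te_Task 7 = (3 + 4·8 + 13)/6 = 48/6 = 8
te_Task 8 = (1 + 4·5 + 15)/6 = 36/6 = 6

Forward pass:
ES_Task 1 = 0; EF_Task 1 = 15
ES_Task 2 = 15; EF_Task 2 = 15+10 = 25
ES_Task 3 = 15; EF_Task 3 = 15+9 = 24
ES_Task 4 = 15; EF_Task 4 = 15+10 = 25
ES_Task 5 = 15; EF_Task 5 = 15+4 = 19
ES_Task 6 = 25; EF_Task 6 = 25+4 = 29
ES_Task 7 = 25; EF_Task 7 = 25+8 = 33
ES_Task 8 = max(EF_Task 3=24, EF_Task 4=25, EF_Task 5=19, EF_Task 6=29, EF_Task 7=33) = 33; EF_Task 8 = 33+6 = 39
Expected project duration μ = 39 weeks. Critical path: Task 1 → Task 2 → Task 7 → Task 8.

Backward pass:
LF_Task 8 = 39; LS_Task 8 = 39−6 = 33
LF_Task 7 = LS_Task 8 = 33; LS_Task 7 = 33−8 = 25
LF_Task 6 = LS_Task 8 = 33; LS_Task 6 = 33−4 = 29
LF_Task 5 = LS_Task 8 = 33; LS_Task 5 = 33−4 = 29
LF_Task 4 = LS_Task 8 = 33; LS_Task 4 = 33−10 = 23
LF_Task 3 = LS_Task 8 = 33; LS_Task 3 = 33−9 = 24
LF_Task 2 = min(LS_Task 6=29, LS_Task 7=25) = 25; LS_Task 2 = 25−10 = 15
LF_Task 1 = min(LS_Task 2=15, LS_Task 3=24, LS_Task 4=23, LS_Task 5=29) = 15; LS_Task 1 = 15−15 = 0
Slack_Task 6 = LS_Task 6 − ES_Task 6 = 29 − 25 = 4

4 weeks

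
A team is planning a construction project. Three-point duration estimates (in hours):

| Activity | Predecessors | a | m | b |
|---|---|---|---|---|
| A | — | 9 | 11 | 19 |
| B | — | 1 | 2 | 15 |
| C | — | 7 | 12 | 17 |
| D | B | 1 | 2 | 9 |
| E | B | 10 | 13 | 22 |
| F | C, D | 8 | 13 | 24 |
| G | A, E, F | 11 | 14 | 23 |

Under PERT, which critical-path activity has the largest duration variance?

F

te_A = (9 + 4·11 + 19)/6 = 72/6 = 12; σ²_A = ((19−9)/6)² = 2.778
te_B = (1 + 4·2 + 15)/6 = 24/6 = 4; σ²_B = ((15−1)/6)² = 5.444
te_C = (7 + 4·12 + 17)/6 = 72/6 = 12; σ²_C = ((17−7)/6)² = 2.778
te_D = (1 + 4·2 + 9)/6 = 18/6 = 3; σ²_D = ((9−1)/6)² = 1.778
te_E = (10 + 4·13 + 22)/6 = 84/6 = 14; σ²_E = ((22−10)/6)² = 4.000
te_F = (8 + 4·13 + 24)/6 = 84/6 = 14; σ²_F = ((24−8)/6)² = 7.111
te_G = (11 + 4·14 + 23)/6 = 90/6 = 15; σ²_G = ((23−11)/6)² = 4.000

Forward pass:
ES_A = 0; EF_A = 12
ES_B = 0; EF_B = 4
ES_C = 0; EF_C = 12
ES_D = 4; EF_D = 4+3 = 7
ES_E = 4; EF_E = 4+14 = 18
ES_F = max(EF_C=12, EF_D=7) = 12; EF_F = 12+14 = 26
ES_G = max(EF_A=12, EF_E=18, EF_F=26) = 26; EF_G = 26+15 = 41
Expected project duration μ = 41 hours. Critical path: C → F → G.

Variances on critical path: σ²_C=2.778, σ²_F=7.111, σ²_G=4.000.
Largest is σ²_F = 7.111.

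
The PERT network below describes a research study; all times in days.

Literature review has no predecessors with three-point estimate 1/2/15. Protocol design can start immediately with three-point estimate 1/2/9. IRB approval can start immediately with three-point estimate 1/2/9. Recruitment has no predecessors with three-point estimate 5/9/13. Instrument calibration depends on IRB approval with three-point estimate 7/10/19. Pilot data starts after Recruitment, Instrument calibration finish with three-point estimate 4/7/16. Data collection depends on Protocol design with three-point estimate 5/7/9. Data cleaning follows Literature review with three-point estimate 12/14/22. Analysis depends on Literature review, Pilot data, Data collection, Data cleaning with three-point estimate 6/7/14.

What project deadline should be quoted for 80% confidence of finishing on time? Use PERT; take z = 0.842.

32.9 days

te_Literature review = (1 + 4·2 + 15)/6 = 24/6 = 4; σ²_Literature review = ((15−1)/6)² = 5.444
te_Protocol design = (1 + 4·2 + 9)/6 = 18/6 = 3; σ²_Protocol design = ((9−1)/6)² = 1.778
te_IRB approval = (1 + 4·2 + 9)/6 = 18/6 = 3; σ²_IRB approval = ((9−1)/6)² = 1.778
te_Recruitment = (5 + 4·9 + 13)/6 = 54/6 = 9; σ²_Recruitment = ((13−5)/6)² = 1.778
te_Instrument calibration = (7 + 4·10 + 19)/6 = 66/6 = 11; σ²_Instrument calibration = ((19−7)/6)² = 4.000
te_Pilot data = (4 + 4·7 + 16)/6 = 48/6 = 8; σ²_Pilot data = ((16−4)/6)² = 4.000
te_Data collection = (5 + 4·7 + 9)/6 = 42/6 = 7; σ²_Data collection = ((9−5)/6)² = 0.444
te_Data cleaning = (12 + 4·14 + 22)/6 = 90/6 = 15; σ²_Data cleaning = ((22−12)/6)² = 2.778
te_Analysis = (6 + 4·7 + 14)/6 = 48/6 = 8; σ²_Analysis = ((14−6)/6)² = 1.778

Forward pass:
ES_Literature review = 0; EF_Literature review = 4
ES_Protocol design = 0; EF_Protocol design = 3
ES_IRB approval = 0; EF_IRB approval = 3
ES_Recruitment = 0; EF_Recruitment = 9
ES_Instrument calibration = 3; EF_Instrument calibration = 3+11 = 14
ES_Pilot data = max(EF_Recruitment=9, EF_Instrument calibration=14) = 14; EF_Pilot data = 14+8 = 22
ES_Data collection = 3; EF_Data collection = 3+7 = 10
ES_Data cleaning = 4; EF_Data cleaning = 4+15 = 19
ES_Analysis = max(EF_Literature review=4, EF_Pilot data=22, EF_Data collection=10, EF_Data cleaning=19) = 22; EF_Analysis = 22+8 = 30
Expected project duration μ = 30 days. Critical path: IRB approval → Instrument calibration → Pilot data → Analysis.

Variance along critical path = 1.778 + 4.000 + 4.000 + 1.778 = 11.556; σ = 3.399 days.
D = μ + z·σ = 30 + 0.842·3.399 = 32.9 days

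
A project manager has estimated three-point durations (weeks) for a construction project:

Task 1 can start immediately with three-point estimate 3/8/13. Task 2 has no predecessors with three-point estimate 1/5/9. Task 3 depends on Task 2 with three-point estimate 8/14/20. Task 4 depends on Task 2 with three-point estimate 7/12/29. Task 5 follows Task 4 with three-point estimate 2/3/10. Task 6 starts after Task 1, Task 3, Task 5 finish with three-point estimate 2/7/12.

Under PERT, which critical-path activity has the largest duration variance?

Task 4

te_Task 1 = (3 + 4·8 + 13)/6 = 48/6 = 8; σ²_Task 1 = ((13−3)/6)² = 2.778
te_Task 2 = (1 + 4·5 + 9)/6 = 30/6 = 5; σ²_Task 2 = ((9−1)/6)² = 1.778
te_Task 3 = (8 + 4·14 + 20)/6 = 84/6 = 14; σ²_Task 3 = ((20−8)/6)² = 4.000
te_Task 4 = (7 + 4·12 + 29)/6 = 84/6 = 14; σ²_Task 4 = ((29−7)/6)² = 13.444
te_Task 5 = (2 + 4·3 + 10)/6 = 24/6 = 4; σ²_Task 5 = ((10−2)/6)² = 1.778
te_Task 6 = (2 + 4·7 + 12)/6 = 42/6 = 7; σ²_Task 6 = ((12−2)/6)² = 2.778

Forward pass:
ES_Task 1 = 0; EF_Task 1 = 8
ES_Task 2 = 0; EF_Task 2 = 5
ES_Task 3 = 5; EF_Task 3 = 5+14 = 19
ES_Task 4 = 5; EF_Task 4 = 5+14 = 19
ES_Task 5 = 19; EF_Task 5 = 19+4 = 23
ES_Task 6 = max(EF_Task 1=8, EF_Task 3=19, EF_Task 5=23) = 23; EF_Task 6 = 23+7 = 30
Expected project duration μ = 30 weeks. Critical path: Task 2 → Task 4 → Task 5 → Task 6.

Variances on critical path: σ²_Task 2=1.778, σ²_Task 4=13.444, σ²_Task 5=1.778, σ²_Task 6=2.778.
Largest is σ²_Task 4 = 13.444.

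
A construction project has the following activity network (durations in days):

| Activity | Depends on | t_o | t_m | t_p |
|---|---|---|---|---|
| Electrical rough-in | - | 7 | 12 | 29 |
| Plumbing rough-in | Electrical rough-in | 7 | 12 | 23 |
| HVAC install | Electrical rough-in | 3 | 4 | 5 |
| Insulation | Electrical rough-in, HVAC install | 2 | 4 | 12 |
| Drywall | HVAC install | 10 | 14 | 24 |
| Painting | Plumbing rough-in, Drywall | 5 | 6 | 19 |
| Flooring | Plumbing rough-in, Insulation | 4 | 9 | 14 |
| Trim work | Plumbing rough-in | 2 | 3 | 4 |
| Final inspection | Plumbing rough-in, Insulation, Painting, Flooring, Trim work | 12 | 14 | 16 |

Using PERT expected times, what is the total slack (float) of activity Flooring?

5 days

te_Electrical rough-in = (7 + 4·12 + 29)/6 = 84/6 = 14
te_Plumbing rough-in = (7 + 4·12 + 23)/6 = 78/6 = 13
te_HVAC install = (3 + 4·4 + 5)/6 = 24/6 = 4
te_Insulation = (2 + 4·4 + 12)/6 = 30/6 = 5
te_Drywall = (10 + 4·14 + 24)/6 = 90/6 = 15
te_Painting = (5 + 4·6 + 19)/6 = 48/6 = 8
te_Flooring = (4 + 4·9 + 14)/6 = 54/6 = 9
te_Trim work = (2 + 4·3 + 4)/6 = 18/6 = 3
te_Final inspection = (12 + 4·14 + 16)/6 = 84/6 = 14

Forward pass:
ES_Electrical rough-in = 0; EF_Electrical rough-in = 14
ES_Plumbing rough-in = 14; EF_Plumbing rough-in = 14+13 = 27
ES_HVAC install = 14; EF_HVAC install = 14+4 = 18
ES_Insulation = max(EF_Electrical rough-in=14, EF_HVAC install=18) = 18; EF_Insulation = 18+5 = 23
ES_Drywall = 18; EF_Drywall = 18+15 = 33
ES_Painting = max(EF_Plumbing rough-in=27, EF_Drywall=33) = 33; EF_Painting = 33+8 = 41
ES_Flooring = max(EF_Plumbing rough-in=27, EF_Insulation=23) = 27; EF_Flooring = 27+9 = 36
ES_Trim work = 27; EF_Trim work = 27+3 = 30
ES_Final inspection = max(EF_Plumbing rough-in=27, EF_Insulation=23, EF_Painting=41, EF_Flooring=36, EF_Trim work=30) = 41; EF_Final inspection = 41+14 = 55
Expected project duration μ = 55 days. Critical path: Electrical rough-in → HVAC install → Drywall → Painting → Final inspection.

Backward pass:
LF_Final inspection = 55; LS_Final inspection = 55−14 = 41
LF_Trim work = LS_Final inspection = 41; LS_Trim work = 41−3 = 38
LF_Flooring = LS_Final inspection = 41; LS_Flooring = 41−9 = 32
LF_Painting = LS_Final inspection = 41; LS_Painting = 41−8 = 33
LF_Drywall = LS_Painting = 33; LS_Drywall = 33−15 = 18
LF_Insulation = min(LS_Flooring=32, LS_Final inspection=41) = 32; LS_Insulation = 32−5 = 27
LF_HVAC install = min(LS_Insulation=27, LS_Drywall=18) = 18; LS_HVAC install = 18−4 = 14
LF_Plumbing rough-in = min(LS_Painting=33, LS_Flooring=32, LS_Trim work=38, LS_Final inspection=41) = 32; LS_Plumbing rough-in = 32−13 = 19
LF_Electrical rough-in = min(LS_Plumbing rough-in=19, LS_HVAC install=14, LS_Insulation=27) = 14; LS_Electrical rough-in = 14−14 = 0
Slack_Flooring = LS_Flooring − ES_Flooring = 32 − 27 = 5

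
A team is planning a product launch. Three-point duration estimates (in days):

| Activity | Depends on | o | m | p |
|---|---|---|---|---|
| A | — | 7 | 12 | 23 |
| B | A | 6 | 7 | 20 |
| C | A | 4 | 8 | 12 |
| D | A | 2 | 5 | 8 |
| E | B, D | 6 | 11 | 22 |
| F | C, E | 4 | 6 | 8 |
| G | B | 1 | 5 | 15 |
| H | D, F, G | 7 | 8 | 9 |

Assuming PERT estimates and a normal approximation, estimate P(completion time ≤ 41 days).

te_A = (7 + 4·12 + 23)/6 = 78/6 = 13; σ²_A = ((23−7)/6)² = 7.111
te_B = (6 + 4·7 + 20)/6 = 54/6 = 9; σ²_B = ((20−6)/6)² = 5.444
te_C = (4 + 4·8 + 12)/6 = 48/6 = 8; σ²_C = ((12−4)/6)² = 1.778
te_D = (2 + 4·5 + 8)/6 = 30/6 = 5; σ²_D = ((8−2)/6)² = 1.000
te_E = (6 + 4·11 + 22)/6 = 72/6 = 12; σ²_E = ((22−6)/6)² = 7.111
te_F = (4 + 4·6 + 8)/6 = 36/6 = 6; σ²_F = ((8−4)/6)² = 0.444
te_G = (1 + 4·5 + 15)/6 = 36/6 = 6; σ²_G = ((15−1)/6)² = 5.444
te_H = (7 + 4·8 + 9)/6 = 48/6 = 8; σ²_H = ((9−7)/6)² = 0.111

Forward pass:
ES_A = 0; EF_A = 13
ES_B = 13; EF_B = 13+9 = 22
ES_C = 13; EF_C = 13+8 = 21
ES_D = 13; EF_D = 13+5 = 18
ES_E = max(EF_B=22, EF_D=18) = 22; EF_E = 22+12 = 34
ES_F = max(EF_C=21, EF_E=34) = 34; EF_F = 34+6 = 40
ES_G = 22; EF_G = 22+6 = 28
ES_H = max(EF_D=18, EF_F=40, EF_G=28) = 40; EF_H = 40+8 = 48
Expected project duration μ = 48 days. Critical path: A → B → E → F → H.

Variance along critical path = 7.111 + 5.444 + 7.111 + 0.444 + 0.111 = 20.222; σ = √20.222 = 4.497 days.
Z = (41 − 48) / 4.497 = -1.557
P(T ≤ 41) = Φ(-1.557) ≈ 0.060

0.060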